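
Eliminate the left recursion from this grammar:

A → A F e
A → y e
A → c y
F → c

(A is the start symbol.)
A → y e A'
A → c y A'
A' → F e A'
A' → ε
F → c

A is directly left-recursive. The standard transformation for
  A → A α₁ | ... | A α_m | β₁ | ... | β_n
is
  A  → β₁ A' | ... | β_n A'
  A' → α₁ A' | ... | α_m A' | ε

A → y e becomes A → y e A'
A → c y becomes A → c y A'
A → A F e becomes A' → F e A'
Add A' → ε

Productions for other non-terminals are unchanged:
  F → c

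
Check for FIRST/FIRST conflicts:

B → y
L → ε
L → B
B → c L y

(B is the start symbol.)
No FIRST/FIRST conflicts.

A FIRST/FIRST conflict occurs when two productions N → α and N → β for the same non-terminal have FIRST(α) ∩ FIRST(β) ≠ ∅ (with ε ∈ FIRST of a nullable right-hand side, so two nullable alternatives also conflict).

FIRST sets of the non-terminals at (or reachable through a nullable prefix from) the front of some alternative:
  FIRST(B) = { 'c', 'y' }

Productions for B:
  B → y: FIRST = { 'y' }
  B → c L y: FIRST = { 'c' }
Productions for L:
  L → ε: FIRST = { ε }
  L → B: FIRST = { 'c', 'y' }

All alternatives of each non-terminal have pairwise disjoint FIRST sets.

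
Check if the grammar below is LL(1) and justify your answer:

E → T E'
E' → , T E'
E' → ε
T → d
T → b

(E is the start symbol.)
A grammar is LL(1) if for each non-terminal N with multiple productions, the predict sets of those productions are pairwise disjoint, where PREDICT(N → α) = (FIRST(α) \ {ε}) ∪ (FOLLOW(N) if α ⇒* ε).

Relevant sets:
  FOLLOW(E') = { $ }

For E':
  PREDICT(E' → ',' T E') = { ',' }
  PREDICT(E' → ε) = { $ }
For T:
  PREDICT(T → d) = { 'd' }
  PREDICT(T → b) = { 'b' }
E has a single production, so nothing to check there.

All predict sets are disjoint. The grammar IS LL(1).

Answer: Yes, the grammar is LL(1).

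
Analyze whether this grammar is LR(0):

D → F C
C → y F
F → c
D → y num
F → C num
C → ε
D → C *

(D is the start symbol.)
A grammar is LR(0) if no state in the canonical LR(0) collection has:
  - both a shift item (dot before a terminal) and a complete item (shift-reduce conflict), or
  - two or more complete items (reduce-reduce conflict; the accept item [D' → D .] counts as a complete item here).

Augment with D' → D and build the canonical LR(0) collection (I0 = CLOSURE({[D' → . D]}), then GOTO on every symbol after a dot until no new states appear). It has 13 states:
  I0: { [C → . y F], [C → .], [D → . C *], [D → . F C], [D → . y num], [D' → . D], [F → . C num], [F → . c] }  — shift, reduce
  I1: { [D → C . *], [F → C . num] }  — shift
  I2: { [D' → D .] }  — accept
  I3: { [C → . y F], [C → .], [D → F . C] }  — shift, reduce
  I4: { [F → c .] }  — reduce
  I5: { [C → . y F], [C → .], [C → y . F], [D → y . num], [F → . C num], [F → . c] }  — shift, reduce
  I6: { [F → C . num] }  — shift
  I7: { [C → y F .] }  — reduce
  I8: { [D → y num .] }  — reduce
  I9: { [C → . y F], [C → .], [C → y . F], [F → . C num], [F → . c] }  — shift, reduce
  I10: { [F → C num .] }  — reduce
  I11: { [D → F C .] }  — reduce
  I12: { [D → C * .] }  — reduce

Conflict in state I0:
  Shift-reduce conflict between [C → .] and [C → . y F]
So the grammar is NOT LR(0).

Answer: No. Shift-reduce conflict between [C → .] and [C → . y F]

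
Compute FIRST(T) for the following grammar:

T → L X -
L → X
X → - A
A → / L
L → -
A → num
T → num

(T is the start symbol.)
{ '-', 'num' }

To compute FIRST(T), examine every production with T on the left-hand side, reading each right-hand side left to right until a non-nullable symbol is reached.

FIRST sets of the other non-terminals involved (by the same procedure, iterated to a fixed point):
  FIRST(L) = { '-' }

From T → L X -:
  - L is a non-terminal: add FIRST(L) \ {ε} = { '-' }
    L is not nullable, so stop
From T → num:
  - num is a terminal: add 'num' and stop

Collecting: FIRST(T) = { '-', 'num' }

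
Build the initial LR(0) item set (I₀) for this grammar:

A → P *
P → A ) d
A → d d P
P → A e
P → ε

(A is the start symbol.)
{ [A → . P *], [A → . d d P], [A' → . A], [P → . A ) d], [P → . A e], [P → .] }

First, augment the grammar with A' → A
I₀ = CLOSURE({ [A' → . A] }):
  [A' → . A] has the dot before A: add [A → . P *], [A → . d d P]
  [A → . P *] has the dot before P: add [P → . A ) d], [P → . A e], [P → .]
No further items can be added.

I₀ = { [A → . P *], [A → . d d P], [A' → . A], [P → . A ) d], [P → . A e], [P → .] }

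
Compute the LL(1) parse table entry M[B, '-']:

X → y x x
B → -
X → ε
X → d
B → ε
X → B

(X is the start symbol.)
B → -

To find M[B, '-'], we find productions for B where '-' is in the predict set (PREDICT(N → α) = (FIRST(α) \ {ε}) ∪ (FOLLOW(N) if α ⇒* ε)).

Relevant sets:
  FOLLOW(B) = { $ }

B → -: PREDICT = { '-' }
  '-' is in predict set, so this production goes in M[B, '-']
B → ε: PREDICT = { $ }

M[B, '-'] = B → -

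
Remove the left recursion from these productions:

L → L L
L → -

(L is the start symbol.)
L → - L'
L' → L L'
L' → ε

L is directly left-recursive. The standard transformation for
  A → A α₁ | ... | A α_m | β₁ | ... | β_n
is
  A  → β₁ A' | ... | β_n A'
  A' → α₁ A' | ... | α_m A' | ε

L → - becomes L → - L'
L → L L becomes L' → L L'
Add L' → ε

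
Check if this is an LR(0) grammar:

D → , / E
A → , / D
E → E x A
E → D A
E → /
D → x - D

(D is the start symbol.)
A grammar is LR(0) if no state in the canonical LR(0) collection has:
  - both a shift item (dot before a terminal) and a complete item (shift-reduce conflict), or
  - two or more complete items (reduce-reduce conflict; the accept item [D' → D .] counts as a complete item here).

Augment with D' → D and build the canonical LR(0) collection (I0 = CLOSURE({[D' → . D]}), then GOTO on every symbol after a dot until no new states appear). It has 16 states:
  I0: { [D → . , / E], [D → . x - D], [D' → . D] }  — shift
  I1: { [D → , . / E] }  — shift
  I2: { [D' → D .] }  — accept
  I3: { [D → x . - D] }  — shift
  I4: { [D → . , / E], [D → . x - D], [D → x - . D] }  — shift
  I5: { [D → x - D .] }  — reduce
  I6: { [D → , / . E], [D → . , / E], [D → . x - D], [E → . /], [E → . D A], [E → . E x A] }  — shift
  I7: { [E → / .] }  — reduce
  I8: { [A → . , / D], [E → D . A] }  — shift
  I9: { [D → , / E .], [E → E . x A] }  — shift, reduce
  I10: { [A → . , / D], [E → E x . A] }  — shift
  I11: { [A → , . / D] }  — shift
  I12: { [E → E x A .] }  — reduce
  I13: { [A → , / . D], [D → . , / E], [D → . x - D] }  — shift
  I14: { [A → , / D .] }  — reduce
  I15: { [E → D A .] }  — reduce

Conflict in state I9:
  Shift-reduce conflict between [D → , / E .] and [E → E . x A]
So the grammar is NOT LR(0).

Answer: No. Shift-reduce conflict between [D → , / E .] and [E → E . x A]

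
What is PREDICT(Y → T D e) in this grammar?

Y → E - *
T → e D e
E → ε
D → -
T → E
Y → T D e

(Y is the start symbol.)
PREDICT(Y → T D e) = (FIRST(RHS) \ {ε}) ∪ (FOLLOW(Y) if ε ∈ FIRST(RHS), i.e. RHS ⇒* ε)
FIRST(T) = { 'e', ε }
FIRST(D) = { '-' }
FIRST(T D e) = { '-', 'e' }
ε ∉ FIRST(T D e), so FOLLOW(Y) is not added.
PREDICT(Y → T D e) = { '-', 'e' }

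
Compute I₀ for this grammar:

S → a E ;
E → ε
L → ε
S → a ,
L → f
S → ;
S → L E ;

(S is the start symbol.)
{ [L → . f], [L → .], [S → . ;], [S → . L E ;], [S → . a ,], [S → . a E ;], [S' → . S] }

First, augment the grammar with S' → S
I₀ = CLOSURE({ [S' → . S] }):
  [S' → . S] has the dot before S: add [S → . a E ;], [S → . a ,], [S → . ;], [S → . L E ;]
  [S → . L E ;] has the dot before L: add [L → .], [L → . f]
No further items can be added.

I₀ = { [L → . f], [L → .], [S → . ;], [S → . L E ;], [S → . a ,], [S → . a E ;], [S' → . S] }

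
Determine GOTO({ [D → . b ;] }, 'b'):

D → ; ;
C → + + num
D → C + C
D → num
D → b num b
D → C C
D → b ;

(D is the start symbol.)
GOTO(I, 'b') = CLOSURE({ [A → αX.β] : [A → α.Xβ] ∈ I, X = 'b' })

Items with dot before 'b', with the dot advanced:
  [D → . b ;] → [D → b . ;]
Closure adds nothing (no advanced item has the dot before a non-terminal).

GOTO = { [D → b . ;] }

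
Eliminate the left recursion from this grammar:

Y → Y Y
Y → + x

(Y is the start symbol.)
Y → + x Y'
Y' → Y Y'
Y' → ε

Y is directly left-recursive. The standard transformation for
  A → A α₁ | ... | A α_m | β₁ | ... | β_n
is
  A  → β₁ A' | ... | β_n A'
  A' → α₁ A' | ... | α_m A' | ε

Y → + x becomes Y → + x Y'
Y → Y Y becomes Y' → Y Y'
Add Y' → ε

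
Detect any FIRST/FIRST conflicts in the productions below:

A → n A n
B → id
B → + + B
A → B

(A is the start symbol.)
No FIRST/FIRST conflicts.

A FIRST/FIRST conflict occurs when two productions N → α and N → β for the same non-terminal have FIRST(α) ∩ FIRST(β) ≠ ∅ (with ε ∈ FIRST of a nullable right-hand side, so two nullable alternatives also conflict).

FIRST sets of the non-terminals at (or reachable through a nullable prefix from) the front of some alternative:
  FIRST(B) = { '+', 'id' }

Productions for A:
  A → n A n: FIRST = { 'n' }
  A → B: FIRST = { '+', 'id' }
Productions for B:
  B → id: FIRST = { 'id' }
  B → + + B: FIRST = { '+' }

All alternatives of each non-terminal have pairwise disjoint FIRST sets.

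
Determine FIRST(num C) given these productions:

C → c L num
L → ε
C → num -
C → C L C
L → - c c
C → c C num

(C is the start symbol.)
To compute FIRST(num C), process the symbols left to right:
Symbol num is a terminal. Add 'num' and stop.
FIRST(num C) = { 'num' }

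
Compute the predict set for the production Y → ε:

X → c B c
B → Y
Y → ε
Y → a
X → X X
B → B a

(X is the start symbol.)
PREDICT(Y → ε) = (FIRST(RHS) \ {ε}) ∪ (FOLLOW(Y) if ε ∈ FIRST(RHS), i.e. RHS ⇒* ε)
The right-hand side is ε (FIRST(ε) = { ε }), so the predict set is FOLLOW(Y) = { 'a', 'c' }
PREDICT(Y → ε) = { 'a', 'c' }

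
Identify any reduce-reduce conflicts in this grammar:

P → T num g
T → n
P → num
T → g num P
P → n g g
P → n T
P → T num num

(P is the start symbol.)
No reduce-reduce conflicts

Augment with P' → P and build the canonical LR(0) collection (I0 = CLOSURE({[P' → . P]}), then GOTO on every symbol after a dot until no new states appear). It has 15 states:
  I0: { [P → . T num g], [P → . T num num], [P → . n T], [P → . n g g], [P → . num], [P' → . P], [T → . g num P], [T → . n] }  — shift
  I1: { [P' → P .] }  — accept
  I2: { [P → T . num g], [P → T . num num] }  — shift
  I3: { [T → g . num P] }  — shift
  I4: { [P → n . T], [P → n . g g], [T → . g num P], [T → . n], [T → n .] }  — shift, reduce
  I5: { [P → num .] }  — reduce
  I6: { [P → n T .] }  — reduce
  I7: { [P → n g . g], [T → g . num P] }  — shift
  I8: { [T → n .] }  — reduce
  I9: { [P → n g g .] }  — reduce
  I10: { [P → . T num g], [P → . T num num], [P → . n T], [P → . n g g], [P → . num], [T → . g num P], [T → . n], [T → g num . P] }  — shift
  I11: { [T → g num P .] }  — reduce
  I12: { [P → T num . g], [P → T num . num] }  — shift
  I13: { [P → T num g .] }  — reduce
  I14: { [P → T num num .] }  — reduce

No state contains more than one complete item.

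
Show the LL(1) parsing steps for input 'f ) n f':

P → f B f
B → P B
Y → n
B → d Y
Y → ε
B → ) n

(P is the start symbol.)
Stack is shown with the top on the left.

Stack    Input      Action
--------------------------
P $      f ) n f $  output P → f B f
f B f $  f ) n f $  match 'f'
B f $    ) n f $    output B → ) n
) n f $  ) n f $    match ')'
n f $    n f $      match 'n'
f $      f $        match 'f'
$        $          accept

The string is accepted.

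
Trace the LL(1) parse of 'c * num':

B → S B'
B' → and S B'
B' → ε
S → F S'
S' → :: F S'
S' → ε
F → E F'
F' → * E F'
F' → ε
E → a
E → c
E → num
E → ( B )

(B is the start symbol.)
LL(1) parsing maintains a stack (initially the start symbol over $) and the input. At each step: if the stack top is a terminal, match it against the current input token; if it is a non-terminal N, replace it with the RHS of M[N, lookahead] (the unique production whose predict set contains the lookahead).

Stack is shown with the top on the left.

Stack           Input      Action
---------------------------------
B $             c * num $  output B → S B'
S B' $          c * num $  output S → F S'
F S' B' $       c * num $  output F → E F'
E F' S' B' $    c * num $  output E → c
c F' S' B' $    c * num $  match 'c'
F' S' B' $      * num $    output F' → * E F'
* E F' S' B' $  * num $    match '*'
E F' S' B' $    num $      output E → num
num F' S' B' $  num $      match 'num'
F' S' B' $      $          output F' → ε
S' B' $         $          output S' → ε
B' $            $          output B' → ε
$               $          accept

The string is accepted.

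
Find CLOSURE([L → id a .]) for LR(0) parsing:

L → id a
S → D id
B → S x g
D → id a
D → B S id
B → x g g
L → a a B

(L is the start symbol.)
{ [L → id a .] }

Start with: [L → id a .]
The dot is at the end, so nothing is added.

CLOSURE = { [L → id a .] }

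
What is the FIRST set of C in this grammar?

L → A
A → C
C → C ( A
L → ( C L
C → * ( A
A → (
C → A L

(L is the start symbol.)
{ '(', '*' }

To compute FIRST(C), examine every production with C on the left-hand side, reading each right-hand side left to right until a non-nullable symbol is reached.

FIRST sets of the other non-terminals involved (by the same procedure, iterated to a fixed point):
  FIRST(A) = { '(', '*' }

From C → C ( A:
  - C is the symbol being defined: contributes nothing new
    C is not nullable, so stop
From C → * ( A:
  - '*' is a terminal: add '*' and stop
From C → A L:
  - A is a non-terminal: add FIRST(A) \ {ε} = { '(', '*' }
    A is not nullable, so stop

Collecting: FIRST(C) = { '(', '*' }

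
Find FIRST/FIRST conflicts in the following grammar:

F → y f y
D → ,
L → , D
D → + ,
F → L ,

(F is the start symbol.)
No FIRST/FIRST conflicts.

FIRST sets of the non-terminals at (or reachable through a nullable prefix from) the front of some alternative:
  FIRST(L) = { ',' }

Productions for F:
  F → y f y: FIRST = { 'y' }
  F → L ,: FIRST = { ',' }
Productions for D:
  D → ,: FIRST = { ',' }
  D → + ,: FIRST = { '+' }
L has only one production, so no FIRST/FIRST conflict is possible there.

All alternatives of each non-terminal have pairwise disjoint FIRST sets.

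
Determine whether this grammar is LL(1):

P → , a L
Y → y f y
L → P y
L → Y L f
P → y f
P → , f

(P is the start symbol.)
No. Predict set conflict for P: { ',' }

A grammar is LL(1) if for each non-terminal N with multiple productions, the predict sets of those productions are pairwise disjoint, where PREDICT(N → α) = (FIRST(α) \ {ε}) ∪ (FOLLOW(N) if α ⇒* ε).

Relevant sets:
  FIRST(P) = { ',', 'y' }
  FIRST(Y) = { 'y' }

For P:
  PREDICT(P → ',' a L) = { ',' }
  PREDICT(P → y f) = { 'y' }
  PREDICT(P → ',' f) = { ',' }
For L:
  PREDICT(L → P y) = { ',', 'y' }
  PREDICT(L → Y L f) = { 'y' }
Y has a single production, so nothing to check there.

Conflict found: Predict set conflict for P: { ',' }
The grammar is NOT LL(1).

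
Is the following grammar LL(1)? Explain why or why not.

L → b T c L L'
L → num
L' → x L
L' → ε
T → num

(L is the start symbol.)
Relevant sets:
  FOLLOW(L') = { $, 'x' }

For L:
  PREDICT(L → b T c L L') = { 'b' }
  PREDICT(L → num) = { 'num' }
For L':
  PREDICT(L' → x L) = { 'x' }
  PREDICT(L' → ε) = { $, 'x' }
T has a single production, so nothing to check there.

Conflict found: Predict set conflict for L': { 'x' }
The grammar is NOT LL(1).

Answer: No. Predict set conflict for L': { 'x' }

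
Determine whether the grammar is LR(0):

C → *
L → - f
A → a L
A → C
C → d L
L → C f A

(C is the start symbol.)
Yes, the grammar is LR(0)

Augment with C' → C and build the canonical LR(0) collection (I0 = CLOSURE({[C' → . C]}), then GOTO on every symbol after a dot until no new states appear). It has 13 states:
  I0: { [C → . *], [C → . d L], [C' → . C] }  — shift
  I1: { [C → * .] }  — reduce
  I2: { [C' → C .] }  — accept
  I3: { [C → . *], [C → . d L], [C → d . L], [L → . - f], [L → . C f A] }  — shift
  I4: { [L → - . f] }  — shift
  I5: { [L → C . f A] }  — shift
  I6: { [C → d L .] }  — reduce
  I7: { [A → . C], [A → . a L], [C → . *], [C → . d L], [L → C f . A] }  — shift
  I8: { [L → C f A .] }  — reduce
  I9: { [A → C .] }  — reduce
  I10: { [A → a . L], [C → . *], [C → . d L], [L → . - f], [L → . C f A] }  — shift
  I11: { [A → a L .] }  — reduce
  I12: { [L → - f .] }  — reduce

Every state is either a pure shift/goto state or contains exactly one complete item and nothing to shift — no conflicts. The grammar is LR(0).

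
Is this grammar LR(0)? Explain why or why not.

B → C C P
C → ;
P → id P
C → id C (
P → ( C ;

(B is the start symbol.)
A grammar is LR(0) if no state in the canonical LR(0) collection has:
  - both a shift item (dot before a terminal) and a complete item (shift-reduce conflict), or
  - two or more complete items (reduce-reduce conflict; the accept item [B' → B .] counts as a complete item here).

Augment with B' → B and build the canonical LR(0) collection (I0 = CLOSURE({[B' → . B]}), then GOTO on every symbol after a dot until no new states appear). It has 14 states:
  I0: { [B → . C C P], [B' → . B], [C → . ;], [C → . id C (] }  — shift
  I1: { [C → ; .] }  — reduce
  I2: { [B' → B .] }  — accept
  I3: { [B → C . C P], [C → . ;], [C → . id C (] }  — shift
  I4: { [C → . ;], [C → . id C (], [C → id . C (] }  — shift
  I5: { [C → id C . (] }  — shift
  I6: { [C → id C ( .] }  — reduce
  I7: { [B → C C . P], [P → . ( C ;], [P → . id P] }  — shift
  I8: { [C → . ;], [C → . id C (], [P → ( . C ;] }  — shift
  I9: { [B → C C P .] }  — reduce
  I10: { [P → . ( C ;], [P → . id P], [P → id . P] }  — shift
  I11: { [P → id P .] }  — reduce
  I12: { [P → ( C . ;] }  — shift
  I13: { [P → ( C ; .] }  — reduce

Every state is either a pure shift/goto state or contains exactly one complete item and nothing to shift — no conflicts. The grammar is LR(0).

Answer: Yes, the grammar is LR(0)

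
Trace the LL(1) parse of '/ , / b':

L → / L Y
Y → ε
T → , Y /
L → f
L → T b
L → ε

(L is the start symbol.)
Stack is shown with the top on the left.

Stack        Input      Action
------------------------------
L $          / , / b $  output L → / L Y
/ L Y $      / , / b $  match '/'
L Y $        , / b $    output L → T b
T b Y $      , / b $    output T → , Y /
, Y / b Y $  , / b $    match ','
Y / b Y $    / b $      output Y → ε
/ b Y $      / b $      match '/'
b Y $        b $        match 'b'
Y $          $          output Y → ε
$            $          accept

The string is accepted.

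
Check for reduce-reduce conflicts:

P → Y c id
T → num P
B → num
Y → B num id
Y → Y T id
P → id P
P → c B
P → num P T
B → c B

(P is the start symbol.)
Yes — I12: [B → c B .] vs [P → c B .]

A reduce-reduce conflict occurs when an LR(0) state has two complete items [A → α .] and [B → β .] — both call for a reduction, and with no lookahead the parser cannot choose between them.

Augment with P' → P and build the canonical LR(0) collection (I0 = CLOSURE({[P' → . P]}), then GOTO on every symbol after a dot until no new states appear). It has 22 states:
  I0: { [B → . c B], [B → . num], [P → . Y c id], [P → . c B], [P → . id P], [P → . num P T], [P' → . P], [Y → . B num id], [Y → . Y T id] }  — shift
  I1: { [Y → B . num id] }  — shift
  I2: { [P' → P .] }  — accept
  I3: { [P → Y . c id], [T → . num P], [Y → Y . T id] }  — shift
  I4: { [B → . c B], [B → . num], [B → c . B], [P → c . B] }  — shift
  I5: { [B → . c B], [B → . num], [P → . Y c id], [P → . c B], [P → . id P], [P → . num P T], [P → id . P], [Y → . B num id], [Y → . Y T id] }  — shift
  I6: { [B → . c B], [B → . num], [B → num .], [P → . Y c id], [P → . c B], [P → . id P], [P → . num P T], [P → num . P T], [Y → . B num id], [Y → . Y T id] }  — shift, reduce
  I7: { [P → num P . T], [T → . num P] }  — shift
  I8: { [P → num P T .] }  — reduce
  I9: { [B → . c B], [B → . num], [P → . Y c id], [P → . c B], [P → . id P], [P → . num P T], [T → num . P], [Y → . B num id], [Y → . Y T id] }  — shift
  I10: { [T → num P .] }  — reduce
  I11: { [P → id P .] }  — reduce
  I12: { [B → c B .], [P → c B .] }  — 2 reduces
  I13: { [B → . c B], [B → . num], [B → c . B] }  — shift
  I14: { [B → num .] }  — reduce
  I15: { [B → c B .] }  — reduce
  I16: { [Y → Y T . id] }  — shift
  I17: { [P → Y c . id] }  — shift
  I18: { [P → Y c id .] }  — reduce
  I19: { [Y → Y T id .] }  — reduce
  I20: { [Y → B num . id] }  — shift
  I21: { [Y → B num id .] }  — reduce

I12 contains complete items [B → c B .], [P → c B .] — reduce-reduce conflict.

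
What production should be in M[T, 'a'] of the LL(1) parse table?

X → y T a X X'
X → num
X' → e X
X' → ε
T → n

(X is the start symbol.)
To find M[T, 'a'], we find productions for T where 'a' is in the predict set (PREDICT(N → α) = (FIRST(α) \ {ε}) ∪ (FOLLOW(N) if α ⇒* ε)).

T → n: PREDICT = { 'n' }

M[T, 'a'] is empty (no production applies)

Answer: Empty (error entry)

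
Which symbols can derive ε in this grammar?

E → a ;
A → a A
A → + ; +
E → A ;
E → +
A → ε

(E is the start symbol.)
A non-terminal is nullable if it can derive ε (the empty string): either it has an ε-production, or it has a production whose right-hand side consists entirely of nullable non-terminals.

ε-productions: A → ε
So A is immediately nullable.
No further non-terminal can be added: every production for the remaining non-terminals contains a terminal or a non-nullable non-terminal.
Nullable = { 'A' }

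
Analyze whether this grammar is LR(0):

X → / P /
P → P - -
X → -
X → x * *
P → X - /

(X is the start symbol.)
Yes, the grammar is LR(0)

A grammar is LR(0) if no state in the canonical LR(0) collection has:
  - both a shift item (dot before a terminal) and a complete item (shift-reduce conflict), or
  - two or more complete items (reduce-reduce conflict; the accept item [X' → X .] counts as a complete item here).

Augment with X' → X and build the canonical LR(0) collection (I0 = CLOSURE({[X' → . X]}), then GOTO on every symbol after a dot until no new states appear). It has 14 states:
  I0: { [X → . -], [X → . / P /], [X → . x * *], [X' → . X] }  — shift
  I1: { [X → - .] }  — reduce
  I2: { [P → . P - -], [P → . X - /], [X → . -], [X → . / P /], [X → . x * *], [X → / . P /] }  — shift
  I3: { [X' → X .] }  — accept
  I4: { [X → x . * *] }  — shift
  I5: { [X → x * . *] }  — shift
  I6: { [X → x * * .] }  — reduce
  I7: { [P → P . - -], [X → / P . /] }  — shift
  I8: { [P → X . - /] }  — shift
  I9: { [P → X - . /] }  — shift
  I10: { [P → X - / .] }  — reduce
  I11: { [P → P - . -] }  — shift
  I12: { [X → / P / .] }  — reduce
  I13: { [P → P - - .] }  — reduce

Every state is either a pure shift/goto state or contains exactly one complete item and nothing to shift — no conflicts. The grammar is LR(0).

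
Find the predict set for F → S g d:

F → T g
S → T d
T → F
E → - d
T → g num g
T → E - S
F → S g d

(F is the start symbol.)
{ '-', 'g' }

PREDICT(F → S g d) = (FIRST(RHS) \ {ε}) ∪ (FOLLOW(F) if ε ∈ FIRST(RHS), i.e. RHS ⇒* ε)
FIRST(S) = { '-', 'g' }
FIRST(S g d) = { '-', 'g' }
ε ∉ FIRST(S g d), so FOLLOW(F) is not added.
PREDICT(F → S g d) = { '-', 'g' }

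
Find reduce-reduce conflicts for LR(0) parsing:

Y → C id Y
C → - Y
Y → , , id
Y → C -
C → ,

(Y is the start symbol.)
Augment with Y' → Y and build the canonical LR(0) collection (I0 = CLOSURE({[Y' → . Y]}), then GOTO on every symbol after a dot until no new states appear). It has 11 states:
  I0: { [C → . ,], [C → . - Y], [Y → . , , id], [Y → . C -], [Y → . C id Y], [Y' → . Y] }  — shift
  I1: { [C → , .], [Y → , . , id] }  — shift, reduce
  I2: { [C → - . Y], [C → . ,], [C → . - Y], [Y → . , , id], [Y → . C -], [Y → . C id Y] }  — shift
  I3: { [Y → C . -], [Y → C . id Y] }  — shift
  I4: { [Y' → Y .] }  — accept
  I5: { [Y → C - .] }  — reduce
  I6: { [C → . ,], [C → . - Y], [Y → . , , id], [Y → . C -], [Y → . C id Y], [Y → C id . Y] }  — shift
  I7: { [Y → C id Y .] }  — reduce
  I8: { [C → - Y .] }  — reduce
  I9: { [Y → , , . id] }  — shift
  I10: { [Y → , , id .] }  — reduce

No state contains more than one complete item.

Answer: No reduce-reduce conflicts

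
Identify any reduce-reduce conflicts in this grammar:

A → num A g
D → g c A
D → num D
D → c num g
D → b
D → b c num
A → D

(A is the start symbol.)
A reduce-reduce conflict occurs when an LR(0) state has two complete items [A → α .] and [B → β .] — both call for a reduction, and with no lookahead the parser cannot choose between them.

Augment with A' → A and build the canonical LR(0) collection (I0 = CLOSURE({[A' → . A]}), then GOTO on every symbol after a dot until no new states appear). It has 16 states:
  I0: { [A → . D], [A → . num A g], [A' → . A], [D → . b c num], [D → . b], [D → . c num g], [D → . g c A], [D → . num D] }  — shift
  I1: { [A' → A .] }  — accept
  I2: { [A → D .] }  — reduce
  I3: { [D → b . c num], [D → b .] }  — shift, reduce
  I4: { [D → c . num g] }  — shift
  I5: { [D → g . c A] }  — shift
  I6: { [A → . D], [A → . num A g], [A → num . A g], [D → . b c num], [D → . b], [D → . c num g], [D → . g c A], [D → . num D], [D → num . D] }  — shift
  I7: { [A → num A . g] }  — shift
  I8: { [A → D .], [D → num D .] }  — 2 reduces
  I9: { [A → num A g .] }  — reduce
  I10: { [A → . D], [A → . num A g], [D → . b c num], [D → . b], [D → . c num g], [D → . g c A], [D → . num D], [D → g c . A] }  — shift
  I11: { [D → g c A .] }  — reduce
  I12: { [D → c num . g] }  — shift
  I13: { [D → c num g .] }  — reduce
  I14: { [D → b c . num] }  — shift
  I15: { [D → b c num .] }  — reduce

I8 contains complete items [A → D .], [D → num D .] — reduce-reduce conflict.

Answer: Yes — I8: [A → D .] vs [D → num D .]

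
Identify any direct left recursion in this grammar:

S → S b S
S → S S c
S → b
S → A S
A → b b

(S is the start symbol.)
Direct left recursion occurs when N → N α for some non-terminal N (the right-hand side begins with the left-hand side itself).

S → S b S: LEFT RECURSIVE (starts with S)
S → S S c: LEFT RECURSIVE (starts with S)
S → b: starts with b
S → A S: starts with A
A → b b: starts with b

The grammar has direct left recursion on: S.

Answer: Yes, S is left-recursive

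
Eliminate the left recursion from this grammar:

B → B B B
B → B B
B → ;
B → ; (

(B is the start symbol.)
B → ; B'
B → ; ( B'
B' → B B B'
B' → B B'
B' → ε

B is directly left-recursive. The standard transformation for
  A → A α₁ | ... | A α_m | β₁ | ... | β_n
is
  A  → β₁ A' | ... | β_n A'
  A' → α₁ A' | ... | α_m A' | ε

B → ; becomes B → ; B'
B → ; ( becomes B → ; ( B'
B → B B B becomes B' → B B B'
B → B B becomes B' → B B'
Add B' → ε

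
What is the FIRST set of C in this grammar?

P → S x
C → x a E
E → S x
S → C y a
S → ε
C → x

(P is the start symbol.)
From C → x a E:
  - x is a terminal: add 'x' and stop
From C → x:
  - x is a terminal: add 'x' and stop

Collecting: FIRST(C) = { 'x' }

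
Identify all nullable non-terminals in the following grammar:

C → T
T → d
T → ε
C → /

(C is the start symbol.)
{ 'C', 'T' }

ε-productions: T → ε
So T is immediately nullable.
C → T: every symbol on the right is nullable, so C is nullable too.
Every non-terminal is now nullable.
Nullable = { 'C', 'T' }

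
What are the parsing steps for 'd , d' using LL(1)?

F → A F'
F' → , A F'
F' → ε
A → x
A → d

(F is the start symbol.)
Stack is shown with the top on the left.

Stack     Input    Action
-------------------------
F $       d , d $  output F → A F'
A F' $    d , d $  output A → d
d F' $    d , d $  match 'd'
F' $      , d $    output F' → , A F'
, A F' $  , d $    match ','
A F' $    d $      output A → d
d F' $    d $      match 'd'
F' $      $        output F' → ε
$         $        accept

The string is accepted.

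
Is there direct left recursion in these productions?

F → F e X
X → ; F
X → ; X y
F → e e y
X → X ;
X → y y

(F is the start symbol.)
Yes, F, X are left-recursive

Direct left recursion occurs when N → N α for some non-terminal N (the right-hand side begins with the left-hand side itself).

F → F e X: LEFT RECURSIVE (starts with F)
X → ; F: starts with ';'
X → ; X y: starts with ';'
F → e e y: starts with e
X → X ;: LEFT RECURSIVE (starts with X)
X → y y: starts with y

The grammar has direct left recursion on: F, X.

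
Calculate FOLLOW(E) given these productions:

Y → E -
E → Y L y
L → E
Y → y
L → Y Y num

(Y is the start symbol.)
To compute FOLLOW(E), find every occurrence of E on a right-hand side N → α E β: add FIRST(β) \ {ε}, and if β is empty or nullable also add FOLLOW(N). Iterate to a fixed point.

In Y → E -: E is followed by '-', add FIRST('-') \ {ε} = { '-' }
In L → E: E is at the end, add FOLLOW(L)

The FOLLOW sets referred to above (computed the same way, to a fixed point):
  FOLLOW(L) = { 'y' }

Taking the union: FOLLOW(E) = { '-', 'y' }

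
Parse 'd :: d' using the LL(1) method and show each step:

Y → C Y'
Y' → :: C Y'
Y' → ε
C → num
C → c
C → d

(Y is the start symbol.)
Stack is shown with the top on the left.

Stack      Input     Action
---------------------------
Y $        d :: d $  output Y → C Y'
C Y' $     d :: d $  output C → d
d Y' $     d :: d $  match 'd'
Y' $       :: d $    output Y' → :: C Y'
:: C Y' $  :: d $    match '::'
C Y' $     d $       output C → d
d Y' $     d $       match 'd'
Y' $       $         output Y' → ε
$          $         accept

The string is accepted.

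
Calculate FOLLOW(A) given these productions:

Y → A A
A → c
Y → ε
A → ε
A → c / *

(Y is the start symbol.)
To compute FOLLOW(A), find every occurrence of A on a right-hand side N → α A β: add FIRST(β) \ {ε}, and if β is empty or nullable also add FOLLOW(N). Iterate to a fixed point.

In Y → A A: A is followed by A, add FIRST(A) \ {ε} = { 'c' }
  A is nullable, so also add FOLLOW(Y)
In Y → A A: A is at the end, add FOLLOW(Y)

The FOLLOW sets referred to above (computed the same way, to a fixed point):
  FOLLOW(Y) = { $ }

Taking the union: FOLLOW(A) = { $, 'c' }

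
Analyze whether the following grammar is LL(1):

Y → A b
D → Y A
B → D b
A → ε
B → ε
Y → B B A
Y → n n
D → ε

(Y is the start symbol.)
Relevant sets:
  FIRST(A) = { ε }
  FIRST(B) = { 'b', 'n', ε }
  FIRST(Y) = { 'b', 'n', ε }
  FIRST(D) = { 'b', 'n', ε }
  FOLLOW(Y) = { $, 'b' }
  FOLLOW(D) = { 'b' }
  FOLLOW(B) = { $, 'b', 'n' }

For Y:
  PREDICT(Y → A b) = { 'b' }
  PREDICT(Y → B B A) = { $, 'b', 'n' }
  PREDICT(Y → n n) = { 'n' }
For D:
  PREDICT(D → Y A) = { 'b', 'n' }
  PREDICT(D → ε) = { 'b' }
For B:
  PREDICT(B → D b) = { 'b', 'n' }
  PREDICT(B → ε) = { $, 'b', 'n' }
A has a single production, so nothing to check there.

Conflict found: Predict set conflict for Y: { 'b' }
The grammar is NOT LL(1).

Answer: No. Predict set conflict for Y: { 'b' }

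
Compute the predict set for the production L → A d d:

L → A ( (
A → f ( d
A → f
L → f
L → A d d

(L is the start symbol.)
PREDICT(L → A d d) = (FIRST(RHS) \ {ε}) ∪ (FOLLOW(L) if ε ∈ FIRST(RHS), i.e. RHS ⇒* ε)
FIRST(A) = { 'f' }
FIRST(A d d) = { 'f' }
ε ∉ FIRST(A d d), so FOLLOW(L) is not added.
PREDICT(L → A d d) = { 'f' }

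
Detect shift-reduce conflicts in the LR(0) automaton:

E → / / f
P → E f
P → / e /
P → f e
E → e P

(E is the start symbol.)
A shift-reduce conflict occurs when an LR(0) state has both:
  - a complete (reduce) item [A → α .] (dot at the end), and
  - a shift item [B → β . c γ] (dot before a terminal).

Augment with E' → E and build the canonical LR(0) collection (I0 = CLOSURE({[E' → . E]}), then GOTO on every symbol after a dot until no new states appear). It has 14 states:
  I0: { [E → . / / f], [E → . e P], [E' → . E] }  — shift
  I1: { [E → / . / f] }  — shift
  I2: { [E' → E .] }  — accept
  I3: { [E → . / / f], [E → . e P], [E → e . P], [P → . / e /], [P → . E f], [P → . f e] }  — shift
  I4: { [E → / . / f], [P → / . e /] }  — shift
  I5: { [P → E . f] }  — shift
  I6: { [E → e P .] }  — reduce
  I7: { [P → f . e] }  — shift
  I8: { [P → f e .] }  — reduce
  I9: { [P → E f .] }  — reduce
  I10: { [E → / / . f] }  — shift
  I11: { [P → / e . /] }  — shift
  I12: { [P → / e / .] }  — reduce
  I13: { [E → / / f .] }  — reduce

No state contains both a complete item and a shift item.

Answer: No shift-reduce conflicts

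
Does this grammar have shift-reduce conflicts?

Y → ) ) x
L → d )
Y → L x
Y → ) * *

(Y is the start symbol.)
Augment with Y' → Y and build the canonical LR(0) collection (I0 = CLOSURE({[Y' → . Y]}), then GOTO on every symbol after a dot until no new states appear). It has 11 states:
  I0: { [L → . d )], [Y → . ) ) x], [Y → . ) * *], [Y → . L x], [Y' → . Y] }  — shift
  I1: { [Y → ) . ) x], [Y → ) . * *] }  — shift
  I2: { [Y → L . x] }  — shift
  I3: { [Y' → Y .] }  — accept
  I4: { [L → d . )] }  — shift
  I5: { [L → d ) .] }  — reduce
  I6: { [Y → L x .] }  — reduce
  I7: { [Y → ) ) . x] }  — shift
  I8: { [Y → ) * . *] }  — shift
  I9: { [Y → ) * * .] }  — reduce
  I10: { [Y → ) ) x .] }  — reduce

No state contains both a complete item and a shift item.

Answer: No shift-reduce conflicts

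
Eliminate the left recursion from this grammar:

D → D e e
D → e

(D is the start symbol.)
D is directly left-recursive. The standard transformation for
  A → A α₁ | ... | A α_m | β₁ | ... | β_n
is
  A  → β₁ A' | ... | β_n A'
  A' → α₁ A' | ... | α_m A' | ε

D → e becomes D → e D'
D → D e e becomes D' → e e D'
Add D' → ε

Resulting grammar:
D → e D'
D' → e e D'
D' → ε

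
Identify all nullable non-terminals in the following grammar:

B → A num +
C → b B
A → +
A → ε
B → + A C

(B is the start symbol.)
ε-productions: A → ε
So A is immediately nullable.
No further non-terminal can be added: every production for the remaining non-terminals contains a terminal or a non-nullable non-terminal.
Nullable = { 'A' }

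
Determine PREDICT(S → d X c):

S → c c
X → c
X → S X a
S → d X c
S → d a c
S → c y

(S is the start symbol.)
PREDICT(S → d X c) = (FIRST(RHS) \ {ε}) ∪ (FOLLOW(S) if ε ∈ FIRST(RHS), i.e. RHS ⇒* ε)
FIRST(d X c) = { 'd' }
ε ∉ FIRST(d X c), so FOLLOW(S) is not added.
PREDICT(S → d X c) = { 'd' }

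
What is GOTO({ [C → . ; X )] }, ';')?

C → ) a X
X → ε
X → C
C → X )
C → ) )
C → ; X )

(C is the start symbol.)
{ [C → . ) )], [C → . ) a X], [C → . ; X )], [C → . X )], [C → ; . X )], [X → . C], [X → .] }

GOTO(I, ';') = CLOSURE({ [A → αX.β] : [A → α.Xβ] ∈ I, X = ';' })

Items with dot before ';', with the dot advanced:
  [C → . ; X )] → [C → ; . X )]
Closure of the advanced items:
  [C → ; . X )] has the dot before X: add [X → .], [X → . C]
  [X → . C] has the dot before C: add [C → . ) a X], [C → . X )], [C → . ) )], [C → . ; X )]

GOTO = { [C → . ) )], [C → . ) a X], [C → . ; X )], [C → . X )], [C → ; . X )], [X → . C], [X → .] }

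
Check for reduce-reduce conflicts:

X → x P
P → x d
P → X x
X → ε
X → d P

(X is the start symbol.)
Yes — I7: [P → x d .] vs [X → .]

A reduce-reduce conflict occurs when an LR(0) state has two complete items [A → α .] and [B → β .] — both call for a reduction, and with no lookahead the parser cannot choose between them.

Augment with X' → X and build the canonical LR(0) collection (I0 = CLOSURE({[X' → . X]}), then GOTO on every symbol after a dot until no new states appear). It has 10 states:
  I0: { [X → . d P], [X → . x P], [X → .], [X' → . X] }  — shift, reduce
  I1: { [X' → X .] }  — accept
  I2: { [P → . X x], [P → . x d], [X → . d P], [X → . x P], [X → .], [X → d . P] }  — shift, reduce
  I3: { [P → . X x], [P → . x d], [X → . d P], [X → . x P], [X → .], [X → x . P] }  — shift, reduce
  I4: { [X → x P .] }  — reduce
  I5: { [P → X . x] }  — shift
  I6: { [P → . X x], [P → . x d], [P → x . d], [X → . d P], [X → . x P], [X → .], [X → x . P] }  — shift, reduce
  I7: { [P → . X x], [P → . x d], [P → x d .], [X → . d P], [X → . x P], [X → .], [X → d . P] }  — shift, 2 reduces
  I8: { [X → d P .] }  — reduce
  I9: { [P → X x .] }  — reduce

I7 contains complete items [P → x d .], [X → .] — reduce-reduce conflict.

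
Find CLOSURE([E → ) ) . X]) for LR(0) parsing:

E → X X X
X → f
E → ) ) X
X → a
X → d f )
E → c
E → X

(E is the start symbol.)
{ [E → ) ) . X], [X → . a], [X → . d f )], [X → . f] }

Start with: [E → ) ) . X]
  [E → ) ) . X] has the dot before X: add [X → . f], [X → . a], [X → . d f )]
No further items can be added.

CLOSURE = { [E → ) ) . X], [X → . a], [X → . d f )], [X → . f] }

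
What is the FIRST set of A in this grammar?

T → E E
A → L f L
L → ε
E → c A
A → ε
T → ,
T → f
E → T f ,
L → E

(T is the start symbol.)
To compute FIRST(A), examine every production with A on the left-hand side, reading each right-hand side left to right until a non-nullable symbol is reached.

FIRST sets of the other non-terminals involved (by the same procedure, iterated to a fixed point):
  FIRST(L) = { ',', 'c', 'f', ε }

From A → L f L:
  - L is a non-terminal: add FIRST(L) \ {ε} = { ',', 'c', 'f' }
    L is nullable, so continue to the next symbol
  - f is a terminal: add 'f' and stop
From A → ε:
  - ε-production, so ε ∈ FIRST(A)

Collecting: FIRST(A) = { ',', 'c', 'f', ε }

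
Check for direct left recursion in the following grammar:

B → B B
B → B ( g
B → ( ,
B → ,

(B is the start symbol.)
Yes, B is left-recursive

B → B B: LEFT RECURSIVE (starts with B)
B → B ( g: LEFT RECURSIVE (starts with B)
B → ( ,: starts with '('
B → ,: starts with ','

The grammar has direct left recursion on: B.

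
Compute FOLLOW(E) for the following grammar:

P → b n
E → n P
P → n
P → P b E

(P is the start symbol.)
{ $, 'b' }

To compute FOLLOW(E), find every occurrence of E on a right-hand side N → α E β: add FIRST(β) \ {ε}, and if β is empty or nullable also add FOLLOW(N). Iterate to a fixed point.

In P → P b E: E is at the end, add FOLLOW(P)

The FOLLOW sets referred to above (computed the same way, to a fixed point):
  FOLLOW(P) = { $, 'b' }

Taking the union: FOLLOW(E) = { $, 'b' }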